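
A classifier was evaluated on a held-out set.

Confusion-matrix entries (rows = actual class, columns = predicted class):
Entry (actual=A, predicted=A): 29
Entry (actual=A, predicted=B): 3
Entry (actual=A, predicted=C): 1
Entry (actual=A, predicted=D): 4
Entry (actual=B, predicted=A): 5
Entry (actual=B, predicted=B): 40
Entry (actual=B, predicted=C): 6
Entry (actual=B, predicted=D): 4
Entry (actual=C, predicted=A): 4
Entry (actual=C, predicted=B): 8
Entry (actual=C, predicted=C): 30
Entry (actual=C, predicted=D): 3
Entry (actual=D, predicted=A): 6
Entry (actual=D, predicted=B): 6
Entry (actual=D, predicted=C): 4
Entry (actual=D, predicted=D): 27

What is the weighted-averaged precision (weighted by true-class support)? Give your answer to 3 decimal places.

0.703

Per-class precision (TP/(TP+FP)):
  A: TP=29, FP=5+4+6=15 → 29/44 = 0.6591
  B: TP=40, FP=3+8+6=17 → 40/57 = 0.7018
  C: TP=30, FP=1+6+4=11 → 30/41 = 0.7317
  D: TP=27, FP=4+4+3=11 → 27/38 = 0.7105
Weighted-precision = Σ (supportᵢ/N)·precisionᵢ with N=180: (37/180)·0.6591 + (55/180)·0.7018 + (45/180)·0.7317 + (43/180)·0.7105 = 0.703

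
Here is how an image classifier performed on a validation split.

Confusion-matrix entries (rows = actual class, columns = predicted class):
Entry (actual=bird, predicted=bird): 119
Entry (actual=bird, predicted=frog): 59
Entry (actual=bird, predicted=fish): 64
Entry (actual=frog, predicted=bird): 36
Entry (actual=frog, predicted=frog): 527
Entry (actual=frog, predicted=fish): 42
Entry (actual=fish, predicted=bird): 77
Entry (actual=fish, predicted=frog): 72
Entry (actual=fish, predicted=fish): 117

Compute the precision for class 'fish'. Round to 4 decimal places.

0.5247

Treat 'fish' as positive and all other classes as negative.
precision = TP/(TP+FP).
fish: TP=117, FP=64+42=106 → 117/223 = 0.52466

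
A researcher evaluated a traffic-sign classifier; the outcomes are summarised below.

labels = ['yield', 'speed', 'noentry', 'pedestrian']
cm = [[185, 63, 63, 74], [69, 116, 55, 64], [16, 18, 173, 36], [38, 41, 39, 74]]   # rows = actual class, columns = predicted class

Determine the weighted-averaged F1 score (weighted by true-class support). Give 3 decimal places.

0.487

Per-class F1 score (2·TP/(2·TP+FP+FN)):
  yield: TP=185, FP=69+16+38=123, FN=63+63+74=200 → 370/693 = 0.5339
  speed: TP=116, FP=63+18+41=122, FN=69+55+64=188 → 232/542 = 0.4280
  noentry: TP=173, FP=63+55+39=157, FN=16+18+36=70 → 346/573 = 0.6038
  pedestrian: TP=74, FP=74+64+36=174, FN=38+41+39=118 → 148/440 = 0.3364
Weighted-F1 score = Σ (supportᵢ/N)·F1 scoreᵢ with N=1124: (385/1124)·0.5339 + (304/1124)·0.4280 + (243/1124)·0.6038 + (192/1124)·0.3364 = 0.487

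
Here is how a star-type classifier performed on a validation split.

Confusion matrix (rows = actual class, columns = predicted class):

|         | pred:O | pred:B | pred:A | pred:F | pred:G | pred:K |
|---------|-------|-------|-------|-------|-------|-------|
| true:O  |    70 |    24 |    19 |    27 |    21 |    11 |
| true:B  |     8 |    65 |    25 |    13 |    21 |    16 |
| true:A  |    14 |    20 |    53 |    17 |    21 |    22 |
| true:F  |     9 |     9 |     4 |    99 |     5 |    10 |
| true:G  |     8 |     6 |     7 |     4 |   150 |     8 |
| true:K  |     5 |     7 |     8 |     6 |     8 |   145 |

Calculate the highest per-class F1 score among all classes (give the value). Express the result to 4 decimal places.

0.7417

Per-class F1 score (2·TP/(2·TP+FP+FN)):
  O: TP=70, FP=8+14+9+8+5=44, FN=24+19+27+21+11=102 → 140/286 = 0.48951
  B: TP=65, FP=24+20+9+6+7=66, FN=8+25+13+21+16=83 → 130/279 = 0.46595
  A: TP=53, FP=19+25+4+7+8=63, FN=14+20+17+21+22=94 → 106/263 = 0.40304
  F: TP=99, FP=27+13+17+4+6=67, FN=9+9+4+5+10=37 → 198/302 = 0.65563
  G: TP=150, FP=21+21+21+5+8=76, FN=8+6+7+4+8=33 → 300/409 = 0.73350
  K: TP=145, FP=11+16+22+10+8=67, FN=5+7+8+6+8=34 → 290/391 = 0.74169
Highest is class 'K' with F1 score = 0.7417.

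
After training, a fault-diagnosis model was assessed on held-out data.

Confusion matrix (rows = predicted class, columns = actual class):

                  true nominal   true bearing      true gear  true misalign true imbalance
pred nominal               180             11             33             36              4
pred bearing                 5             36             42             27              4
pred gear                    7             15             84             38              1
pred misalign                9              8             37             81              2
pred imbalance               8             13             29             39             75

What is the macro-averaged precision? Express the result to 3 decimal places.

0.525

Per-class precision (TP/(TP+FP)):
  nominal: TP=180, FP=11+33+36+4=84 → 180/264 = 0.6818
  bearing: TP=36, FP=5+42+27+4=78 → 36/114 = 0.3158
  gear: TP=84, FP=7+15+38+1=61 → 84/145 = 0.5793
  misalign: TP=81, FP=9+8+37+2=56 → 81/137 = 0.5912
  imbalance: TP=75, FP=8+13+29+39=89 → 75/164 = 0.4573
Macro-precision = mean = (0.6818 + 0.3158 + 0.5793 + 0.5912 + 0.4573) / 5 = 0.525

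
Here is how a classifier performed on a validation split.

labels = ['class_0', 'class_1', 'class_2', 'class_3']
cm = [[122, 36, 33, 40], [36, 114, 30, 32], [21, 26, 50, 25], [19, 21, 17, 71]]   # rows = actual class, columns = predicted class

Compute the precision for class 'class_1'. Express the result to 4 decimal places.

One-vs-rest for 'class_1': TP = diagonal; FP = other classes predicted 'class_1'; FN = 'class_1' predicted as other.
precision = TP/(TP+FP).
class_1: TP=114, FP=36+26+21=83 → 114/197 = 0.57868

0.5787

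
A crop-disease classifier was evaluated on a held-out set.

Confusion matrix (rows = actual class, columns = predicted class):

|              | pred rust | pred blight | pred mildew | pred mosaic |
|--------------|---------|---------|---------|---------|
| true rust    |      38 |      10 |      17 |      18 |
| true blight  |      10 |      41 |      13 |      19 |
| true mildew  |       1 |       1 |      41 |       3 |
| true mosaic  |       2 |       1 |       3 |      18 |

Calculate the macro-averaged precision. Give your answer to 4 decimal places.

0.5958

Per-class precision (TP/(TP+FP)):
  rust: TP=38, FP=10+1+2=13 → 38/51 = 0.74510
  blight: TP=41, FP=10+1+1=12 → 41/53 = 0.77358
  mildew: TP=41, FP=17+13+3=33 → 41/74 = 0.55405
  mosaic: TP=18, FP=18+19+3=40 → 18/58 = 0.31034
Macro-precision = mean = (0.74510 + 0.77358 + 0.55405 + 0.31034) / 4 = 0.5958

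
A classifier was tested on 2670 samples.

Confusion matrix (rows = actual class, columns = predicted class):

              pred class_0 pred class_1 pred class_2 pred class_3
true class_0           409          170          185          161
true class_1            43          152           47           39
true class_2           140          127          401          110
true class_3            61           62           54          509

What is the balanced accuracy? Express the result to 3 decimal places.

0.560

Balanced accuracy = mean of per-class recall.
  class_0: recall = 409/925 = 0.4422
  class_1: recall = 152/281 = 0.5409
  class_2: recall = 401/778 = 0.5154
  class_3: recall = 509/686 = 0.7420
Mean = (0.4422 + 0.5409 + 0.5154 + 0.7420) / 4 = 0.560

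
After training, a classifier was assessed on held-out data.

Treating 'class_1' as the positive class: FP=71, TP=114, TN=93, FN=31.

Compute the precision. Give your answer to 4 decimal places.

0.6162

Precision = TP/(TP+FP) = 114/(114+71) = 114/185 = 0.6162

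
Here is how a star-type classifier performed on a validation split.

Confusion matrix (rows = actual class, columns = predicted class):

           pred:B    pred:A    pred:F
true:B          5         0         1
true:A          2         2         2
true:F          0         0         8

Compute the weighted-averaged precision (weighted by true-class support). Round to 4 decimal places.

Per-class precision (TP/(TP+FP)):
  B: TP=5, FP=2+0=2 → 5/7 = 0.71429
  A: TP=2, FP=0+0=0 → 2/2 = 1.00000
  F: TP=8, FP=1+2=3 → 8/11 = 0.72727
Weighted-precision = Σ (supportᵢ/N)·precisionᵢ with N=20: (6/20)·0.71429 + (6/20)·1.00000 + (8/20)·0.72727 = 0.8052

0.8052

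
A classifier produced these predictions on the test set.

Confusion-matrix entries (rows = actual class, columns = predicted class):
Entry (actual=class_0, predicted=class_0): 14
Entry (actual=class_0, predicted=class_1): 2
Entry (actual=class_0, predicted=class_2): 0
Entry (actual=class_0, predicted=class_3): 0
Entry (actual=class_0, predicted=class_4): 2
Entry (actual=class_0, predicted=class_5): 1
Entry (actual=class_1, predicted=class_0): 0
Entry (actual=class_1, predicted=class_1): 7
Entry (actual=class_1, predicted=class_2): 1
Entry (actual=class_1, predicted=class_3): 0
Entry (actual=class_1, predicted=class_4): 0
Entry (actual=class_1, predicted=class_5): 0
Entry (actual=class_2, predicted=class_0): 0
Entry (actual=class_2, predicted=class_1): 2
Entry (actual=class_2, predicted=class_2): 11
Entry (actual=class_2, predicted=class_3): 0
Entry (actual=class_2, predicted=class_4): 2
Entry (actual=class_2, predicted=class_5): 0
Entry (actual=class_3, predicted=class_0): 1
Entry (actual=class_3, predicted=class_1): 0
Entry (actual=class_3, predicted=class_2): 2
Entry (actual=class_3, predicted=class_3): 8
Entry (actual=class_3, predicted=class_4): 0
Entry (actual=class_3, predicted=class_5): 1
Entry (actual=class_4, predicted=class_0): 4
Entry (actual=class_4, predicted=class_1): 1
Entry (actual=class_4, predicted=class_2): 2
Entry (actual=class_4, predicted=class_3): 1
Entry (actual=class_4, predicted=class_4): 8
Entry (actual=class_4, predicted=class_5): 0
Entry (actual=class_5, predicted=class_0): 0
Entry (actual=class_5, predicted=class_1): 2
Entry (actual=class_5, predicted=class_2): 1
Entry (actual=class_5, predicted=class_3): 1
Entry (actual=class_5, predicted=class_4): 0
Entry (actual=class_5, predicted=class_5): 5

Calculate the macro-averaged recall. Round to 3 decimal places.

Per-class recall (TP/(TP+FN)):
  class_0: TP=14, FN=2+0+0+2+1=5 → 14/19 = 0.7368
  class_1: TP=7, FN=0+1+0+0+0=1 → 7/8 = 0.8750
  class_2: TP=11, FN=0+2+0+2+0=4 → 11/15 = 0.7333
  class_3: TP=8, FN=1+0+2+0+1=4 → 8/12 = 0.6667
  class_4: TP=8, FN=4+1+2+1+0=8 → 8/16 = 0.5000
  class_5: TP=5, FN=0+2+1+1+0=4 → 5/9 = 0.5556
Macro-recall = mean = (0.7368 + 0.8750 + 0.7333 + 0.6667 + 0.5000 + 0.5556) / 6 = 0.678

0.678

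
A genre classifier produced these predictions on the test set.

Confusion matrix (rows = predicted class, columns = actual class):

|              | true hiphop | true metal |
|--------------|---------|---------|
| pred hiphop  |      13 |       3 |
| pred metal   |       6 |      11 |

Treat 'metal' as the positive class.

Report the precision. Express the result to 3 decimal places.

0.647

Precision = TP/(TP+FP) = 11/(11+6) = 11/17 = 0.647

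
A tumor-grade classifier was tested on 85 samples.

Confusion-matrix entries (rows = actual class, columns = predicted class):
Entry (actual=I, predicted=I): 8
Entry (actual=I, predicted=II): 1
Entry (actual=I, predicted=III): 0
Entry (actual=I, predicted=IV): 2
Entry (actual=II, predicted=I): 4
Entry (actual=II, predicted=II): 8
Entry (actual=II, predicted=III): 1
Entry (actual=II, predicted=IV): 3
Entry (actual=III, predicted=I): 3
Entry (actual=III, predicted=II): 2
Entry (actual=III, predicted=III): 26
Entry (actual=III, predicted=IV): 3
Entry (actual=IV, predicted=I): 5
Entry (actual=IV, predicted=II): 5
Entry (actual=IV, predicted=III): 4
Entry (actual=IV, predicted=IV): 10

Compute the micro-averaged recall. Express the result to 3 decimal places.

0.612

Micro-averaging pools counts across classes: ΣTP=52, ΣFP=33, ΣFN=33.
Micro-recall = TP/(TP+FN) on pooled counts = 0.612 (equals overall accuracy in single-label multiclass).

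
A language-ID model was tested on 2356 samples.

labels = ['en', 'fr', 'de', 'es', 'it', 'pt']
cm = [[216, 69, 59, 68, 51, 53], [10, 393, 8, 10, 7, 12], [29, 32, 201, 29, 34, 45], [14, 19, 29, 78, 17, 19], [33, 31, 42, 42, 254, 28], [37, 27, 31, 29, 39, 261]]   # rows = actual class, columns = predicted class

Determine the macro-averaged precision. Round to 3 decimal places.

0.572

Per-class precision (TP/(TP+FP)):
  en: TP=216, FP=10+29+14+33+37=123 → 216/339 = 0.6372
  fr: TP=393, FP=69+32+19+31+27=178 → 393/571 = 0.6883
  de: TP=201, FP=59+8+29+42+31=169 → 201/370 = 0.5432
  es: TP=78, FP=68+10+29+42+29=178 → 78/256 = 0.3047
  it: TP=254, FP=51+7+34+17+39=148 → 254/402 = 0.6318
  pt: TP=261, FP=53+12+45+19+28=157 → 261/418 = 0.6244
Macro-precision = mean = (0.6372 + 0.6883 + 0.5432 + 0.3047 + 0.6318 + 0.6244) / 6 = 0.572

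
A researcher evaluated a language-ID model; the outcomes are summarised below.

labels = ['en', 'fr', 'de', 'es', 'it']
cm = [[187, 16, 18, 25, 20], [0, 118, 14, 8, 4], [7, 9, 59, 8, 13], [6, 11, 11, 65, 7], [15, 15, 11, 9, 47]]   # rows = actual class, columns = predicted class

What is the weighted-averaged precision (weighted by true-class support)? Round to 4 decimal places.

0.6951

Per-class precision (TP/(TP+FP)):
  en: TP=187, FP=0+7+6+15=28 → 187/215 = 0.86977
  fr: TP=118, FP=16+9+11+15=51 → 118/169 = 0.69822
  de: TP=59, FP=18+14+11+11=54 → 59/113 = 0.52212
  es: TP=65, FP=25+8+8+9=50 → 65/115 = 0.56522
  it: TP=47, FP=20+4+13+7=44 → 47/91 = 0.51648
Weighted-precision = Σ (supportᵢ/N)·precisionᵢ with N=703: (266/703)·0.86977 + (144/703)·0.69822 + (96/703)·0.52212 + (100/703)·0.56522 + (97/703)·0.51648 = 0.6951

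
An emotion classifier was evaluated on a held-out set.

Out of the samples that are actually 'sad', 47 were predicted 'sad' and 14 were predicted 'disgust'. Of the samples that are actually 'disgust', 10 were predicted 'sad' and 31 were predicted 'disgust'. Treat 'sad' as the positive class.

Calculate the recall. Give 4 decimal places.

0.7705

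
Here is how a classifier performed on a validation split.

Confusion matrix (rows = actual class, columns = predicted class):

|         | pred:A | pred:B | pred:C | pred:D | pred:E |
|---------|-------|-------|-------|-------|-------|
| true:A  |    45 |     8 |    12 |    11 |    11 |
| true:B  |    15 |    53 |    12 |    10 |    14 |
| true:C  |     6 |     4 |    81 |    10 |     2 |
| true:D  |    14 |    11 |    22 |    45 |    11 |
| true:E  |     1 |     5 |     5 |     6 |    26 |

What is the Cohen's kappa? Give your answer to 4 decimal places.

Observed agreement pₒ = trace/N = 250/440 = 0.56818
Expected agreement pₑ = Σ (rowᵢ·colᵢ)/N² = (87·81 + 104·81 + 103·132 + 103·82 + 43·64)/440² = 0.20798
κ = (pₒ − pₑ)/(1 − pₑ) = (0.56818 − 0.20798)/(1 − 0.20798) = 0.4548

0.4548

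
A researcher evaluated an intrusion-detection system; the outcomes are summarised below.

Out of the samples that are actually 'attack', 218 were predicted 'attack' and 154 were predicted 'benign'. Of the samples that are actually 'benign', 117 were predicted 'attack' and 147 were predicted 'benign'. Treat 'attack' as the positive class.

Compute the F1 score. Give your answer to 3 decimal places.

0.617

Precision = TP/(TP+FP) = 218/335 = 0.6507
Recall = TP/(TP+FN) = 218/372 = 0.5860
F1 = 2·TP/(2·TP+FP+FN) = 436/707 = 0.617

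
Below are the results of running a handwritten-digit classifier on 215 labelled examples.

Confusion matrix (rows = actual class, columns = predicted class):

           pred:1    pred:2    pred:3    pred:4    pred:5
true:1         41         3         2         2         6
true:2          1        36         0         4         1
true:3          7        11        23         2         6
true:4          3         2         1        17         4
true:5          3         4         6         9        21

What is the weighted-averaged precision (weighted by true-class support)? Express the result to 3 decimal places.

Per-class precision (TP/(TP+FP)):
  1: TP=41, FP=1+7+3+3=14 → 41/55 = 0.7455
  2: TP=36, FP=3+11+2+4=20 → 36/56 = 0.6429
  3: TP=23, FP=2+0+1+6=9 → 23/32 = 0.7188
  4: TP=17, FP=2+4+2+9=17 → 17/34 = 0.5000
  5: TP=21, FP=6+1+6+4=17 → 21/38 = 0.5526
Weighted-precision = Σ (supportᵢ/N)·precisionᵢ with N=215: (54/215)·0.7455 + (42/215)·0.6429 + (49/215)·0.7188 + (27/215)·0.5000 + (43/215)·0.5526 = 0.650

0.650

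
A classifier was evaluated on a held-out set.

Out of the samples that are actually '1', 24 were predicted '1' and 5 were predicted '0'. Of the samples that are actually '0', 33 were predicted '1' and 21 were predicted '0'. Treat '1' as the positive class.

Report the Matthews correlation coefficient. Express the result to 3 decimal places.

0.223

MCC = (TP·TN − FP·FN) / √((TP+FP)(TP+FN)(TN+FP)(TN+FN))
Numerator = 24·21 − 33·5 = 339
Denominator = √(57·29·54·26) = √2320812 = 1523.4211
MCC = 339 / 1523.4211 = 0.223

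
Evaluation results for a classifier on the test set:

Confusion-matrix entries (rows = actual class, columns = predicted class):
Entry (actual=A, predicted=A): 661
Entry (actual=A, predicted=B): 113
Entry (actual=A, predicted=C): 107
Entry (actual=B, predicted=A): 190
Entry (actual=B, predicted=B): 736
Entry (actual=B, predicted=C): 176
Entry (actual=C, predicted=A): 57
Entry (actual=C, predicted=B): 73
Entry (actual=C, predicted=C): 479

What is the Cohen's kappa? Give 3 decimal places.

Observed agreement pₒ = trace/N = 1876/2592 = 0.7238
Expected agreement pₑ = Σ (rowᵢ·colᵢ)/N² = (881·908 + 1102·922 + 609·762)/2592² = 0.3394
κ = (pₒ − pₑ)/(1 − pₑ) = (0.7238 − 0.3394)/(1 − 0.3394) = 0.582

0.582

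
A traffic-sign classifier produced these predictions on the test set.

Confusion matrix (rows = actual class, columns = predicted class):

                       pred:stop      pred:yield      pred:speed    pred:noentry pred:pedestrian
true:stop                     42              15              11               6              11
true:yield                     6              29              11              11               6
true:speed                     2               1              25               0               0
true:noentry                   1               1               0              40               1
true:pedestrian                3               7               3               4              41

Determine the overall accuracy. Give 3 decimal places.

0.639

Accuracy = trace / total = (42+29+25+40+41=177) / 277 = 177/277 = 0.639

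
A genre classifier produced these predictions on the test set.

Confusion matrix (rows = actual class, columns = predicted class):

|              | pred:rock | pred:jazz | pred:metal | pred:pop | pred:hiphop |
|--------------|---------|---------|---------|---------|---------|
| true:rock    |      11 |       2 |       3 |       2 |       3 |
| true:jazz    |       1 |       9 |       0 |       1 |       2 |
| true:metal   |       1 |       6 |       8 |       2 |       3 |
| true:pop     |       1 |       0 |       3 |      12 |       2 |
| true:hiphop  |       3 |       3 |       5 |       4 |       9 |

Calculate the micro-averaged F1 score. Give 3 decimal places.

Micro-averaging pools counts across classes: ΣTP=49, ΣFP=47, ΣFN=47.
Micro-F1 score = 2·TP/(2·TP+FP+FN) on pooled counts = 0.510 (equals overall accuracy in single-label multiclass).

0.510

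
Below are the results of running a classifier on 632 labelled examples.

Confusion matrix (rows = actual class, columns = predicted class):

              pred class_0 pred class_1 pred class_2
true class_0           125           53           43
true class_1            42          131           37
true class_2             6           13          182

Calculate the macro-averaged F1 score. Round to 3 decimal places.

0.688

Per-class F1 score (2·TP/(2·TP+FP+FN)):
  class_0: TP=125, FP=42+6=48, FN=53+43=96 → 250/394 = 0.6345
  class_1: TP=131, FP=53+13=66, FN=42+37=79 → 262/407 = 0.6437
  class_2: TP=182, FP=43+37=80, FN=6+13=19 → 364/463 = 0.7862
Macro-F1 score = mean = (0.6345 + 0.6437 + 0.7862) / 3 = 0.688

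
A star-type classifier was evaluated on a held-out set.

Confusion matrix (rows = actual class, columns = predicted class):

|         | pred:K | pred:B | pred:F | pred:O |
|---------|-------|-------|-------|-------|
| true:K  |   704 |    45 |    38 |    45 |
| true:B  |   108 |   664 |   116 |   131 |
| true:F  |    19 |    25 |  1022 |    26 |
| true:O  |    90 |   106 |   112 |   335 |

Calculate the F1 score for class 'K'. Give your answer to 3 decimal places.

0.803

Take TP from the diagonal, FP from the rest of the 'K' prediction marginal, FN from the rest of the 'K' actual marginal.
F1 score = 2·TP/(2·TP+FP+FN).
K: TP=704, FP=108+19+90=217, FN=45+38+45=128 → 1408/1753 = 0.8032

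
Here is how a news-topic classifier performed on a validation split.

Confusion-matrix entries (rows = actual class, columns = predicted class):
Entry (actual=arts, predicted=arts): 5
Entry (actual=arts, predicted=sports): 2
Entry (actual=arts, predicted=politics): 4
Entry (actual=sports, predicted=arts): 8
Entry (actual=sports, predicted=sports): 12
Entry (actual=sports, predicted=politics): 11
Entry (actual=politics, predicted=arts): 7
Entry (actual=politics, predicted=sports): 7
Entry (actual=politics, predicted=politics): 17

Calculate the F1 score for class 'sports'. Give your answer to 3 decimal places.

0.462

Take TP from the diagonal, FP from the rest of the 'sports' prediction marginal, FN from the rest of the 'sports' actual marginal.
F1 score = 2·TP/(2·TP+FP+FN).
sports: TP=12, FP=2+7=9, FN=8+11=19 → 24/52 = 0.4615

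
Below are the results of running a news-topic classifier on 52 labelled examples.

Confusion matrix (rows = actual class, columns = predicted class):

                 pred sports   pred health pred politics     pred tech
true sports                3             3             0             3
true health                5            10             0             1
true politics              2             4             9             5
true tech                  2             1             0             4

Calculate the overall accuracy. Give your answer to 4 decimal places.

0.5000

Accuracy = trace / total = (3+10+9+4=26) / 52 = 26/52 = 0.5000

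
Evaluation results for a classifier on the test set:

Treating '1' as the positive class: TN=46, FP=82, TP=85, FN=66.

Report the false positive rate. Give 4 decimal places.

0.6406

FPR = FP/(FP+TN) = 82/(82+46) = 0.6406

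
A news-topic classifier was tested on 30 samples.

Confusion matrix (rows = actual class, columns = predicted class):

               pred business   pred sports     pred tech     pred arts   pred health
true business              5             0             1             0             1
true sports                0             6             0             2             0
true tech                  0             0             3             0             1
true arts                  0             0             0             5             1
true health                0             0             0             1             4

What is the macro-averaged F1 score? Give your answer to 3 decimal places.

0.764

Per-class F1 score (2·TP/(2·TP+FP+FN)):
  business: TP=5, FP=0+0+0+0=0, FN=0+1+0+1=2 → 10/12 = 0.8333
  sports: TP=6, FP=0+0+0+0=0, FN=0+0+2+0=2 → 12/14 = 0.8571
  tech: TP=3, FP=1+0+0+0=1, FN=0+0+0+1=1 → 6/8 = 0.7500
  arts: TP=5, FP=0+2+0+1=3, FN=0+0+0+1=1 → 10/14 = 0.7143
  health: TP=4, FP=1+0+1+1=3, FN=0+0+0+1=1 → 8/12 = 0.6667
Macro-F1 score = mean = (0.8333 + 0.8571 + 0.7500 + 0.7143 + 0.6667) / 5 = 0.764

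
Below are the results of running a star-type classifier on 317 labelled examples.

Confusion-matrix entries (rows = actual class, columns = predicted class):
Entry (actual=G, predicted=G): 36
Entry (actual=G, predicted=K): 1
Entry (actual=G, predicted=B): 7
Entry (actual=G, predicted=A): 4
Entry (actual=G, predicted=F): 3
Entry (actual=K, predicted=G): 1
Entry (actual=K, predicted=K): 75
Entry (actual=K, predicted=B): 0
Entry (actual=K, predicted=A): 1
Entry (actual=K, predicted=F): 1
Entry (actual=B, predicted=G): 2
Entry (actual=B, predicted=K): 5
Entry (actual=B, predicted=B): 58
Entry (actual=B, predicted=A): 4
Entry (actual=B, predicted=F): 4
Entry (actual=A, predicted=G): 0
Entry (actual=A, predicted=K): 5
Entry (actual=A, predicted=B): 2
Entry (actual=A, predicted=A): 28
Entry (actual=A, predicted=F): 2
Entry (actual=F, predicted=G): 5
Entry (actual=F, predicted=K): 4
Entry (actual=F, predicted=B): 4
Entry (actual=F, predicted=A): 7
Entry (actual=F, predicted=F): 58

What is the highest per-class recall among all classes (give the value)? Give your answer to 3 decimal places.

0.962

Per-class recall (TP/(TP+FN)):
  G: TP=36, FN=1+7+4+3=15 → 36/51 = 0.7059
  K: TP=75, FN=1+0+1+1=3 → 75/78 = 0.9615
  B: TP=58, FN=2+5+4+4=15 → 58/73 = 0.7945
  A: TP=28, FN=0+5+2+2=9 → 28/37 = 0.7568
  F: TP=58, FN=5+4+4+7=20 → 58/78 = 0.7436
Highest is class 'K' with recall = 0.962.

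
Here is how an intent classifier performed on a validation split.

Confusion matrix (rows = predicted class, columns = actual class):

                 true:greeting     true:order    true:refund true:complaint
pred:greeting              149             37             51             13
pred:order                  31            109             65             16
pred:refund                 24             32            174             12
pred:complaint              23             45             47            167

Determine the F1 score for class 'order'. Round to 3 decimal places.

0.491

One-vs-rest for 'order': TP = diagonal; FP = other classes predicted 'order'; FN = 'order' predicted as other.
F1 score = 2·TP/(2·TP+FP+FN).
order: TP=109, FP=31+65+16=112, FN=37+32+45=114 → 218/444 = 0.4910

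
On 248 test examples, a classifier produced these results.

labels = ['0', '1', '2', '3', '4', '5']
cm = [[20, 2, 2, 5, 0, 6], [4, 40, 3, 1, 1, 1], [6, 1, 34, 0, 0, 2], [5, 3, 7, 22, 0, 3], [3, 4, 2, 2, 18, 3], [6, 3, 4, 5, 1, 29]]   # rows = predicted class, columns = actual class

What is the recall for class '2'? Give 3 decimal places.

Treat '2' as positive and all other classes as negative.
recall = TP/(TP+FN).
2: TP=34, FN=2+3+7+2+4=18 → 34/52 = 0.6538

0.654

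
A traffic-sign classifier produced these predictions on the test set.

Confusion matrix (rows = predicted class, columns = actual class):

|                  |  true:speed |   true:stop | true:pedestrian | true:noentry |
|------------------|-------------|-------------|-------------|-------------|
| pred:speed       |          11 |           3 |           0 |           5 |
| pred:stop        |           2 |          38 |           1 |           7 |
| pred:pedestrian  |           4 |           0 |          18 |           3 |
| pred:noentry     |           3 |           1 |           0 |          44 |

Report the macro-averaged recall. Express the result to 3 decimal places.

Per-class recall (TP/(TP+FN)):
  speed: TP=11, FN=2+4+3=9 → 11/20 = 0.5500
  stop: TP=38, FN=3+0+1=4 → 38/42 = 0.9048
  pedestrian: TP=18, FN=0+1+0=1 → 18/19 = 0.9474
  noentry: TP=44, FN=5+7+3=15 → 44/59 = 0.7458
Macro-recall = mean = (0.5500 + 0.9048 + 0.9474 + 0.7458) / 4 = 0.787

0.787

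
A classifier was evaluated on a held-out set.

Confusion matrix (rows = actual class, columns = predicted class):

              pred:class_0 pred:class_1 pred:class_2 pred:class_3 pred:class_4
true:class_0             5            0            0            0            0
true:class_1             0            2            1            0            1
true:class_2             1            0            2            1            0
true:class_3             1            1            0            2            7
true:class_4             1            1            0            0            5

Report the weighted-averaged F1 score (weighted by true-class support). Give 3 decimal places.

Per-class F1 score (2·TP/(2·TP+FP+FN)):
  class_0: TP=5, FP=0+1+1+1=3, FN=0+0+0+0=0 → 10/13 = 0.7692
  class_1: TP=2, FP=0+0+1+1=2, FN=0+1+0+1=2 → 4/8 = 0.5000
  class_2: TP=2, FP=0+1+0+0=1, FN=1+0+1+0=2 → 4/7 = 0.5714
  class_3: TP=2, FP=0+0+1+0=1, FN=1+1+0+7=9 → 4/14 = 0.2857
  class_4: TP=5, FP=0+1+0+7=8, FN=1+1+0+0=2 → 10/20 = 0.5000
Weighted-F1 score = Σ (supportᵢ/N)·F1 scoreᵢ with N=31: (5/31)·0.7692 + (4/31)·0.5000 + (4/31)·0.5714 + (11/31)·0.2857 + (7/31)·0.5000 = 0.477

0.477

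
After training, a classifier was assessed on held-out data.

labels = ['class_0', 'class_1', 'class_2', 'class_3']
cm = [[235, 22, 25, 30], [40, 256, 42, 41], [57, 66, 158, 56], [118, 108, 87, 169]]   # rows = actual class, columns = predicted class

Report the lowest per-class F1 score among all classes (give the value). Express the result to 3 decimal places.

0.434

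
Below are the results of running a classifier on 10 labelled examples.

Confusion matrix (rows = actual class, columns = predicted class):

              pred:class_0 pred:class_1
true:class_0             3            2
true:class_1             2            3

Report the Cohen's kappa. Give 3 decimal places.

0.200

Observed agreement pₒ = trace/N = 6/10 = 0.6000
Expected agreement pₑ = Σ (rowᵢ·colᵢ)/N² = (5·5 + 5·5)/10² = 0.5000
κ = (pₒ − pₑ)/(1 − pₑ) = (0.6000 − 0.5000)/(1 − 0.5000) = 0.200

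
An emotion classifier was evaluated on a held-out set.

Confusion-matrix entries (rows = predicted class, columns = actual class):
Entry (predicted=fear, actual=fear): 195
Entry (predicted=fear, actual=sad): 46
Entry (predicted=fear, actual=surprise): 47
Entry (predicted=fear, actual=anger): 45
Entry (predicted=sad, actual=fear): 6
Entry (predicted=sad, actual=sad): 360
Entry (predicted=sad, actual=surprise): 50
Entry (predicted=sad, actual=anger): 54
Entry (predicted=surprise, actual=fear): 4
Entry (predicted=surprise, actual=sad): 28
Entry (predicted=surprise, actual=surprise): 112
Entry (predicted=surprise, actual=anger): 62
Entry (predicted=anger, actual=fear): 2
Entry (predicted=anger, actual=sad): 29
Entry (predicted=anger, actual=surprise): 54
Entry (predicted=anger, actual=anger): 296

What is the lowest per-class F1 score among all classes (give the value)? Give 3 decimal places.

Per-class F1 score (2·TP/(2·TP+FP+FN)):
  fear: TP=195, FP=46+47+45=138, FN=6+4+2=12 → 390/540 = 0.7222
  sad: TP=360, FP=6+50+54=110, FN=46+28+29=103 → 720/933 = 0.7717
  surprise: TP=112, FP=4+28+62=94, FN=47+50+54=151 → 224/469 = 0.4776
  anger: TP=296, FP=2+29+54=85, FN=45+54+62=161 → 592/838 = 0.7064
Lowest is class 'surprise' with F1 score = 0.478.

0.478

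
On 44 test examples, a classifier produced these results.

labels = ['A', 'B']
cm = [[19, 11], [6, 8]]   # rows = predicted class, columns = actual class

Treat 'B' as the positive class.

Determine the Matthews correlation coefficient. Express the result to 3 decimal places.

MCC = (TP·TN − FP·FN) / √((TP+FP)(TP+FN)(TN+FP)(TN+FN))
Numerator = 8·19 − 6·11 = 86
Denominator = √(14·19·25·30) = √199500 = 446.6542
MCC = 86 / 446.6542 = 0.193

0.193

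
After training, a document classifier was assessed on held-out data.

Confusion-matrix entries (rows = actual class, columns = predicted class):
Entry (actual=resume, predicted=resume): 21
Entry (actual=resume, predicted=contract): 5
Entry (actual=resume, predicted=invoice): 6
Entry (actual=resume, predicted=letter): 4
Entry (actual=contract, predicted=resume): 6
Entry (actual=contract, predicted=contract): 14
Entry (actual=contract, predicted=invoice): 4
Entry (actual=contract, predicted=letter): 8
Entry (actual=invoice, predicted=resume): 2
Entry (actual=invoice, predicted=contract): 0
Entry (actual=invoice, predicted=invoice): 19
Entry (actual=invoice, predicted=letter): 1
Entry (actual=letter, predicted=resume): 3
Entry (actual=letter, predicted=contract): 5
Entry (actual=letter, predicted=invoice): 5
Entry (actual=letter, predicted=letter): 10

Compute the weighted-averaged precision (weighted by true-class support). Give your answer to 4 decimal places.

0.5716

Per-class precision (TP/(TP+FP)):
  resume: TP=21, FP=6+2+3=11 → 21/32 = 0.65625
  contract: TP=14, FP=5+0+5=10 → 14/24 = 0.58333
  invoice: TP=19, FP=6+4+5=15 → 19/34 = 0.55882
  letter: TP=10, FP=4+8+1=13 → 10/23 = 0.43478
Weighted-precision = Σ (supportᵢ/N)·precisionᵢ with N=113: (36/113)·0.65625 + (32/113)·0.58333 + (22/113)·0.55882 + (23/113)·0.43478 = 0.5716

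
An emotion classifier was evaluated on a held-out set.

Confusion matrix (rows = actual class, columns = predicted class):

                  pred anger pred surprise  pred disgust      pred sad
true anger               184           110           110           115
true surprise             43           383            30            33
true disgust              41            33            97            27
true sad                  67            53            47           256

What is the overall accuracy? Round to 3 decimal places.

Accuracy = trace / total = (184+383+97+256=920) / 1629 = 920/1629 = 0.565

0.565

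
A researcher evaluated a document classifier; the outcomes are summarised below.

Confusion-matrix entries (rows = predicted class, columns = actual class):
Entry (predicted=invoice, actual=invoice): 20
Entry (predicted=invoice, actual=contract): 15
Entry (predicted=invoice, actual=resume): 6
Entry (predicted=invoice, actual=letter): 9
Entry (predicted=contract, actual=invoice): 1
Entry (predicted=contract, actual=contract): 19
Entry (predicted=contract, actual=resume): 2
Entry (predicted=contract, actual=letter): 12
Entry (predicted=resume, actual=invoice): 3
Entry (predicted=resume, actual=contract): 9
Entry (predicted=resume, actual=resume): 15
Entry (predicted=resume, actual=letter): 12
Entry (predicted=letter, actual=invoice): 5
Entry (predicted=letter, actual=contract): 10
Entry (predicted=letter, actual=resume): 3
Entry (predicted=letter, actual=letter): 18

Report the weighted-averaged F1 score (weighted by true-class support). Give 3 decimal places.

Per-class F1 score (2·TP/(2·TP+FP+FN)):
  invoice: TP=20, FP=15+6+9=30, FN=1+3+5=9 → 40/79 = 0.5063
  contract: TP=19, FP=1+2+12=15, FN=15+9+10=34 → 38/87 = 0.4368
  resume: TP=15, FP=3+9+12=24, FN=6+2+3=11 → 30/65 = 0.4615
  letter: TP=18, FP=5+10+3=18, FN=9+12+12=33 → 36/87 = 0.4138
Weighted-F1 score = Σ (supportᵢ/N)·F1 scoreᵢ with N=159: (29/159)·0.5063 + (53/159)·0.4368 + (26/159)·0.4615 + (51/159)·0.4138 = 0.446

0.446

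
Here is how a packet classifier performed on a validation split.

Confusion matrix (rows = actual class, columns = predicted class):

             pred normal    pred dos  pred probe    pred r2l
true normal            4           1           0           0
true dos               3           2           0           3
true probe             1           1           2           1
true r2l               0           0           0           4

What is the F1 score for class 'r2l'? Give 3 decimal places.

F1 score = 2·TP/(2·TP+FP+FN).
r2l: TP=4, FP=0+3+1=4, FN=0+0+0=0 → 8/12 = 0.6667

0.667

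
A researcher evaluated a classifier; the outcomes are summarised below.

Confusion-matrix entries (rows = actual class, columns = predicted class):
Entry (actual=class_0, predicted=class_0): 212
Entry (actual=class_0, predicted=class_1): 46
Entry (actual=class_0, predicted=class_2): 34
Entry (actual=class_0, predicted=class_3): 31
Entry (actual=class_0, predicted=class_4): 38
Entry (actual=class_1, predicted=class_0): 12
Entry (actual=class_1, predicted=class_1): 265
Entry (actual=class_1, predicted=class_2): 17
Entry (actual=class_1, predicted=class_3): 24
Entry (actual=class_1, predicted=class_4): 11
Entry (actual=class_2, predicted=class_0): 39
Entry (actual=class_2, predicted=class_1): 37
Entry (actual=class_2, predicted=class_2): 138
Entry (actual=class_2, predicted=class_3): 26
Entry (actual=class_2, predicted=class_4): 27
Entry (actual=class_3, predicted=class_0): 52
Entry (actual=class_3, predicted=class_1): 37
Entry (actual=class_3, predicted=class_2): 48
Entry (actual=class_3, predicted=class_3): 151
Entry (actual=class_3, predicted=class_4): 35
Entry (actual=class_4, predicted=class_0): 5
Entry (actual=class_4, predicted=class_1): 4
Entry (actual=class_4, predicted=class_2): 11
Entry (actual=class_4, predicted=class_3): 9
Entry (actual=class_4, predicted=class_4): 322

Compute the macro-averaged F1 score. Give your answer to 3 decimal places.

0.651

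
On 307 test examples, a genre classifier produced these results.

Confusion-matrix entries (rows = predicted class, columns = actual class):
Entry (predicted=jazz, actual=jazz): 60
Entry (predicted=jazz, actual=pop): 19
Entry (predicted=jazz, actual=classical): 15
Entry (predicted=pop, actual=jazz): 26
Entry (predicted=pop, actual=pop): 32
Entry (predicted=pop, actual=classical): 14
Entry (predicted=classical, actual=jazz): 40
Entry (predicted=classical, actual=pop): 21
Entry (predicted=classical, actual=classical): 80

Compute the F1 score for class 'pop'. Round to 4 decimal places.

Treat 'pop' as positive and all other classes as negative.
F1 score = 2·TP/(2·TP+FP+FN).
pop: TP=32, FP=26+14=40, FN=19+21=40 → 64/144 = 0.44444

0.4444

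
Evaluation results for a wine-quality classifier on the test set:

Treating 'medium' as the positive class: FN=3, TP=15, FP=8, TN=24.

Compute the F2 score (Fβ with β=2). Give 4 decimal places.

0.7895

Fβ = (1+β²)·TP / ((1+β²)·TP + β²·FN + FP), with β²=4
= 5·15 / (5·15 + 4·3 + 8) = 0.7895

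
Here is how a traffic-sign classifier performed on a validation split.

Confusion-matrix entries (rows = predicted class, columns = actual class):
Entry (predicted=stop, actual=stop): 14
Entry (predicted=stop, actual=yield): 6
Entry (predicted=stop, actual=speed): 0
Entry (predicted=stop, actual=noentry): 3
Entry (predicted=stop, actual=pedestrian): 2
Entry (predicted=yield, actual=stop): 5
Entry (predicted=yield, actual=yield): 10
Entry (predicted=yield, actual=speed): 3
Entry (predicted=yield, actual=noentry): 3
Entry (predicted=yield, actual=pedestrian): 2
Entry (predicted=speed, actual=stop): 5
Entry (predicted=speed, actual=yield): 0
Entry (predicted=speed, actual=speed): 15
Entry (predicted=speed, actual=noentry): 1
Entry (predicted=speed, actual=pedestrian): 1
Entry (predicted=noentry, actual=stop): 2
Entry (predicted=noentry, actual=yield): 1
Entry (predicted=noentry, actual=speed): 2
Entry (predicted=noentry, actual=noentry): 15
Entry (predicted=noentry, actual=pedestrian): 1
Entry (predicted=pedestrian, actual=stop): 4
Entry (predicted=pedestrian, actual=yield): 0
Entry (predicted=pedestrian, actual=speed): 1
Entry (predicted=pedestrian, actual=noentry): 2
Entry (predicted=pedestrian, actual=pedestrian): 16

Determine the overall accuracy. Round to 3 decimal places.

Accuracy = trace / total = (14+10+15+15+16=70) / 114 = 70/114 = 0.614

0.614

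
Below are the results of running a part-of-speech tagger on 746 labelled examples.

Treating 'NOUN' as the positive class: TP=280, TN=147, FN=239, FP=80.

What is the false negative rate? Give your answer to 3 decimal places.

FNR = FN/(FN+TP) = 239/(239+280) = 0.461

0.461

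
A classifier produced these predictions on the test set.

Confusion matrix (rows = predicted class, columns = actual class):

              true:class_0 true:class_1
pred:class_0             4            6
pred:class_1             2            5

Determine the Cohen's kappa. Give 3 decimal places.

0.105

Observed agreement pₒ = trace/N = 9/17 = 0.5294
Expected agreement pₑ = Σ (rowᵢ·colᵢ)/N² = (6·10 + 11·7)/17² = 0.4740
κ = (pₒ − pₑ)/(1 − pₑ) = (0.5294 − 0.4740)/(1 − 0.4740) = 0.105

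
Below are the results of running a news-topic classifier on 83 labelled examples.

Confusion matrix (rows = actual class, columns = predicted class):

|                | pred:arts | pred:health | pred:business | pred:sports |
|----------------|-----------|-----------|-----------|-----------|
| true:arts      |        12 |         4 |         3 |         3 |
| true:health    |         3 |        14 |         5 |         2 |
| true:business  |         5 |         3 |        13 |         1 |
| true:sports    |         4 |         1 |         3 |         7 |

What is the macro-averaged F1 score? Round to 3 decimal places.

Per-class F1 score (2·TP/(2·TP+FP+FN)):
  arts: TP=12, FP=3+5+4=12, FN=4+3+3=10 → 24/46 = 0.5217
  health: TP=14, FP=4+3+1=8, FN=3+5+2=10 → 28/46 = 0.6087
  business: TP=13, FP=3+5+3=11, FN=5+3+1=9 → 26/46 = 0.5652
  sports: TP=7, FP=3+2+1=6, FN=4+1+3=8 → 14/28 = 0.5000
Macro-F1 score = mean = (0.5217 + 0.6087 + 0.5652 + 0.5000) / 4 = 0.549

0.549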